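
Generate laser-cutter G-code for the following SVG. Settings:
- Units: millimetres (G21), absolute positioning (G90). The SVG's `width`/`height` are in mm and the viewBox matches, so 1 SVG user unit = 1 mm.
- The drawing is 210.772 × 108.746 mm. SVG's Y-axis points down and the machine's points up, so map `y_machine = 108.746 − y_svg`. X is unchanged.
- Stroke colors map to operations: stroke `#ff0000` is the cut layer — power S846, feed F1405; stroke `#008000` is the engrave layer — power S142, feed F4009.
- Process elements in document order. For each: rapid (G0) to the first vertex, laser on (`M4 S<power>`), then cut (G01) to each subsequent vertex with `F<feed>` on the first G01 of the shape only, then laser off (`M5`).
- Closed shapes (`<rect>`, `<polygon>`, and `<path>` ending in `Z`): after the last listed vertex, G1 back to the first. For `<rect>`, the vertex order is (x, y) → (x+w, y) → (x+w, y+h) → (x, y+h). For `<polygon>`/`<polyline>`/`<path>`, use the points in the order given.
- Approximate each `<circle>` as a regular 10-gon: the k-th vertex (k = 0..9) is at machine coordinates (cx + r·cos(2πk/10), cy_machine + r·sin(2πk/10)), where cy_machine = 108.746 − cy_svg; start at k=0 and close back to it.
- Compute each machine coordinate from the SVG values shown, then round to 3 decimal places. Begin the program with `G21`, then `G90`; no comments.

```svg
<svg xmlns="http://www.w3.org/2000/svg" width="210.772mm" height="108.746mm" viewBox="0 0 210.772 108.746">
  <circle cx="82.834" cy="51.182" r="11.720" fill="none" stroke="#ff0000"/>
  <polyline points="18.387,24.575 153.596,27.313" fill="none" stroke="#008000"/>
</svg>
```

1 u = 1 mm; y_m = 108.746 − y.

[1] `<circle>` circle, #ff0000→cut S846 F1405: (94.554,57.564) → (92.316,64.453) → (86.456,68.710) → (79.212,68.710) → (73.352,64.453) → (71.114,57.564) → (73.352,50.675) → (79.212,46.418) → (86.456,46.418) → (92.316,50.675) → (94.554,57.564) (closed)

[2] `<polyline>` line segment, #008000→engrave S142 F4009: (18.387,84.171) → (153.596,81.433)

G21
G90
G0 X94.554 Y57.564
M4 S846
G01 X92.316 Y64.453 F1405
G01 X86.456 Y68.710
G01 X79.212 Y68.710
G01 X73.352 Y64.453
G01 X71.114 Y57.564
G01 X73.352 Y50.675
G01 X79.212 Y46.418
G01 X86.456 Y46.418
G01 X92.316 Y50.675
G01 X94.554 Y57.564
M5
G0 X18.387 Y84.171
M4 S142
G01 X153.596 Y81.433 F4009
M5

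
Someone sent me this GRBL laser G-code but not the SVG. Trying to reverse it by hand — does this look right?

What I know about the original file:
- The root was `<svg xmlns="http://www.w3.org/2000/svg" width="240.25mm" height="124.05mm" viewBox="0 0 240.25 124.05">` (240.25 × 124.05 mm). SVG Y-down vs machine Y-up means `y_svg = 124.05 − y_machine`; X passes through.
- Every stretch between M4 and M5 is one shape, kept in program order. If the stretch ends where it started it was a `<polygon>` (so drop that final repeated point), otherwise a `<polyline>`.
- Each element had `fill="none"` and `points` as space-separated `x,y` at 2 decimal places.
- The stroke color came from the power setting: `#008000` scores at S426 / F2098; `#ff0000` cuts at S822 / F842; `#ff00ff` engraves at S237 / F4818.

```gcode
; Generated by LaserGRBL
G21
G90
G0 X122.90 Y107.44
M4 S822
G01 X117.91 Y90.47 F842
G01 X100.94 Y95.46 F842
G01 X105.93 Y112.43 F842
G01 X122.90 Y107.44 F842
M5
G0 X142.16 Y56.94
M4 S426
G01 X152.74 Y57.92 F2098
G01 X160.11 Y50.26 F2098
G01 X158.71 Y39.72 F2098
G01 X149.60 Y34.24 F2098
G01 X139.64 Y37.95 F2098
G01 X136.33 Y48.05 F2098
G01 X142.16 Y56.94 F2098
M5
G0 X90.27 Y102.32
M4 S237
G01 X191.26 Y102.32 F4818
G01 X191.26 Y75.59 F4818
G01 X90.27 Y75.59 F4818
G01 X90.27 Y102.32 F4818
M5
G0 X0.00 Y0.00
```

Machine Y-up, SVG Y-down with viewBox height 124.05, so y_svg = 124.05 − y_machine; X carries over.

Run 1: the run's S822 means `#ff0000` (cut). The run returns to its start, so emit a `<polygon>` with points (Y-flipped): 122.90,16.61 117.91,33.58 100.94,28.59 105.93,11.62.

Run 2: S426 ⇒ score layer `#008000`. The run returns to its start, so emit a `<polygon>` with points (Y-flipped): 142.16,67.11 152.74,66.13 160.11,73.79 158.71,84.33 149.60,89.81 139.64,86.10 136.33,76.00.

Run 3: S237 ⇒ engrave layer `#ff00ff`. The run returns to its start, so emit a `<polygon>` with points (Y-flipped): 90.27,21.73 191.26,21.73 191.26,48.46 90.27,48.46.

<svg xmlns="http://www.w3.org/2000/svg" width="240.25mm" height="124.05mm" viewBox="0 0 240.25 124.05">
  <polygon points="122.90,16.61 117.91,33.58 100.94,28.59 105.93,11.62" fill="none" stroke="#ff0000"/>
  <polygon points="142.16,67.11 152.74,66.13 160.11,73.79 158.71,84.33 149.60,89.81 139.64,86.10 136.33,76.00" fill="none" stroke="#008000"/>
  <polygon points="90.27,21.73 191.26,21.73 191.26,48.46 90.27,48.46" fill="none" stroke="#ff00ff"/>
</svg>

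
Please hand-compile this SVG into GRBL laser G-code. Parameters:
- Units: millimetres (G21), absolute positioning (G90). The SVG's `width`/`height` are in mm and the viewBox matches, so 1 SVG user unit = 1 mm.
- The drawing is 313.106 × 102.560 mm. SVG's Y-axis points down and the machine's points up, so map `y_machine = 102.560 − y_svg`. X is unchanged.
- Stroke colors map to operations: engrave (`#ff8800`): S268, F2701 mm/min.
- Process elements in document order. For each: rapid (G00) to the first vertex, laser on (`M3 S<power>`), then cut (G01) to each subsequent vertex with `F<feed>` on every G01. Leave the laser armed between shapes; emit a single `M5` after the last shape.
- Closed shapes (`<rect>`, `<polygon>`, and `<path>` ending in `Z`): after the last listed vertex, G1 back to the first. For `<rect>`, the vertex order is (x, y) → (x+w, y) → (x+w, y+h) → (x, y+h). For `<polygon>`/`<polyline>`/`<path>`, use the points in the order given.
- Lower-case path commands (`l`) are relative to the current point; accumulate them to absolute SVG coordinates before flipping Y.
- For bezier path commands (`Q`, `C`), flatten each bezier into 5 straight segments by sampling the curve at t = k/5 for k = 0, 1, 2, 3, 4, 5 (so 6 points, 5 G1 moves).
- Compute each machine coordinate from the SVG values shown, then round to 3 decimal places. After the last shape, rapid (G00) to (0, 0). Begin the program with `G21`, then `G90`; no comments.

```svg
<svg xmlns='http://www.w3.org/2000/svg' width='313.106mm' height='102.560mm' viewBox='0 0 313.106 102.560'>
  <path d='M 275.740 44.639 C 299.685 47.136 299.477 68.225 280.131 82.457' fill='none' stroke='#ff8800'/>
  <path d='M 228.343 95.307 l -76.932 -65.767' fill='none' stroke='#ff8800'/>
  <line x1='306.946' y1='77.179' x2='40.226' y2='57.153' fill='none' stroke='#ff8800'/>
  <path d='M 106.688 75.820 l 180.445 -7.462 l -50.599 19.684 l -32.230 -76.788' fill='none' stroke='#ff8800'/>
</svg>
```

G21
G90
G00 X275.740 Y57.921
M3 S268
G01 X287.249 Y54.395 F2701
G01 X293.202 Y47.629 F2701
G01 X293.839 Y38.844 F2701
G01 X289.402 Y29.261 F2701
G01 X280.131 Y20.103 F2701
G00 X228.343 Y7.253
M3 S268
G01 X151.411 Y73.020 F2701
G00 X306.946 Y25.381
M3 S268
G01 X40.226 Y45.407 F2701
G00 X106.688 Y26.740
M3 S268
G01 X287.133 Y34.202 F2701
G01 X236.534 Y14.518 F2701
G01 X204.304 Y91.306 F2701
M5
G00 X0.000 Y0.000

viewBox `0 0 313.106 102.560` with mm width/height → 1 unit = 1 mm. Flip: y_m = 102.560 − y_svg.

**Shape 1** — `<path>` cubic bezier, stroke `#ff8800` → engrave (S268, F2701). Control points (SVG): P0=(275.740,44.639), P1=(299.685,47.136), P2=(299.477,68.225), P3=(280.131,82.457); sampled at t=k/5. Machine vertices: (275.740,57.921) → (287.249,54.395) → (293.202,47.629) → (293.839,38.844) → (289.402,29.261) → (280.131,20.103). Open path.

**Shape 2** — `<path>` line segment, stroke `#ff8800` → engrave (S268, F2701). Machine vertices: (228.343,7.253) → (151.411,73.020). Open path.

**Shape 3** — `<line>` line segment, stroke `#ff8800` → engrave (S268, F2701). Machine vertices: (306.946,25.381) → (40.226,45.407). Open path.

**Shape 4** — `<path>` open polyline, stroke `#ff8800` → engrave (S268, F2701). Machine vertices: (106.688,26.740) → (287.133,34.202) → (236.534,14.518) → (204.304,91.306). Open path.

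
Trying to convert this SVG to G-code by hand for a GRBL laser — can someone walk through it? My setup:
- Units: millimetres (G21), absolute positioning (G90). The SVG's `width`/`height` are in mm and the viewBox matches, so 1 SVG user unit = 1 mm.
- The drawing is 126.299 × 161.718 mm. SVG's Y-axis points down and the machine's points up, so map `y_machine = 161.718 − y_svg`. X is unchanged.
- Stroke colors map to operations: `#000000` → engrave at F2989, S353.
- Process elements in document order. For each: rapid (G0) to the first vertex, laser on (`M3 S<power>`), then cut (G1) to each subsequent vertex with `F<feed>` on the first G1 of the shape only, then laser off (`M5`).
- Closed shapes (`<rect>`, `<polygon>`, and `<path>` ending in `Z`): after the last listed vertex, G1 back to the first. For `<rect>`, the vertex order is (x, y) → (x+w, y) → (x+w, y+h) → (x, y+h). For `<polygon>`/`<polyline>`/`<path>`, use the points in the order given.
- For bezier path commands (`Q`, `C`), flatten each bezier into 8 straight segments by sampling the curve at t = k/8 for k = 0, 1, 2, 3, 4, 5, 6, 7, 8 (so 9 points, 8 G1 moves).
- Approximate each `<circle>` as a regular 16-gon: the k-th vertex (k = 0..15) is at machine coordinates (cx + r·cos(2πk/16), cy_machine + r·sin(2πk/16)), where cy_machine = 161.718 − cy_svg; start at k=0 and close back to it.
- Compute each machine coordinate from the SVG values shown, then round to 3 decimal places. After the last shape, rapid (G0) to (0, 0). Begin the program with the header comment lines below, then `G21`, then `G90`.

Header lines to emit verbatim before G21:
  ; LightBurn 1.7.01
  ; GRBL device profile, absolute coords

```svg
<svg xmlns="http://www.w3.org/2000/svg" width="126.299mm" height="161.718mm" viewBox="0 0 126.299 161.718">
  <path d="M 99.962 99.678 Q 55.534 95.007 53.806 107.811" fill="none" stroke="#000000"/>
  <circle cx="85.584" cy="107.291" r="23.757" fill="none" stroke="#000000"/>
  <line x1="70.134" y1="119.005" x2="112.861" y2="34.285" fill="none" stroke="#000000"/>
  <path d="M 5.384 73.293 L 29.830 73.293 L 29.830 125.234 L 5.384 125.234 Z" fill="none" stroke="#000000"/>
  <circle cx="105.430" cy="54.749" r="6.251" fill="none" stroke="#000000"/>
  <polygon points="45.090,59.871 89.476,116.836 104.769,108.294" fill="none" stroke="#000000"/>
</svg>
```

; LightBurn 1.7.01
; GRBL device profile, absolute coords
G21
G90
G0 X99.962 Y62.040
M3 S353
G1 X89.522 Y62.935 F2989
G1 X80.417 Y63.283
G1 X72.646 Y63.086
G1 X66.209 Y62.342
G1 X61.107 Y61.053
G1 X57.339 Y59.217
G1 X54.905 Y56.835
G1 X53.806 Y53.907
M5
G0 X109.341 Y54.427
M3 S353
G1 X107.533 Y63.518 F2989
G1 X102.383 Y71.226
G1 X94.675 Y76.376
G1 X85.584 Y78.184
G1 X76.493 Y76.376
G1 X68.785 Y71.226
G1 X63.635 Y63.518
G1 X61.827 Y54.427
G1 X63.635 Y45.336
G1 X68.785 Y37.628
G1 X76.493 Y32.478
G1 X85.584 Y30.670
G1 X94.675 Y32.478
G1 X102.383 Y37.628
G1 X107.533 Y45.336
G1 X109.341 Y54.427
M5
G0 X70.134 Y42.713
M3 S353
G1 X112.861 Y127.433 F2989
M5
G0 X5.384 Y88.425
M3 S353
G1 X29.830 Y88.425 F2989
G1 X29.830 Y36.484
G1 X5.384 Y36.484
G1 X5.384 Y88.425
M5
G0 X111.681 Y106.969
M3 S353
G1 X111.205 Y109.361 F2989
G1 X109.850 Y111.389
G1 X107.822 Y112.744
G1 X105.430 Y113.220
G1 X103.038 Y112.744
G1 X101.010 Y111.389
G1 X99.655 Y109.361
G1 X99.179 Y106.969
G1 X99.655 Y104.577
G1 X101.010 Y102.549
G1 X103.038 Y101.194
G1 X105.430 Y100.718
G1 X107.822 Y101.194
G1 X109.850 Y102.549
G1 X111.205 Y104.577
G1 X111.681 Y106.969
M5
G0 X45.090 Y101.847
M3 S353
G1 X89.476 Y44.882 F2989
G1 X104.769 Y53.424
G1 X45.090 Y101.847
M5
G0 X0.000 Y0.000

Since the viewBox matches the mm dimensions, user units are millimetres directly. The only transform is the Y-flip y_m = 161.718 − y_svg.

Shape 1 is a quadratic bezier drawn with `<path>`. Its stroke #000000 means engrave at S353, F2989. After flipping Y the toolpath is (99.962,62.040) → (89.522,62.935) → (80.417,63.283) → (72.646,63.086) → (66.209,62.342) → (61.107,61.053) → (57.339,59.217) → (54.905,56.835) → (53.806,53.907).

Shape 2 is a circle drawn with `<circle>`. Its stroke #000000 means engrave at S353, F2989. After flipping Y the toolpath is (109.341,54.427) → (107.533,63.518) → (102.383,71.226) → (94.675,76.376) → (85.584,78.184) → (76.493,76.376) → (68.785,71.226) → (63.635,63.518) → (61.827,54.427) → (63.635,45.336) → (68.785,37.628) → (76.493,32.478) → (85.584,30.670) → (94.675,32.478) → (102.383,37.628) → (107.533,45.336) → (109.341,54.427), returning to the start.

Shape 3 is a line segment drawn with `<line>`. Its stroke #000000 means engrave at S353, F2989. After flipping Y the toolpath is (70.134,42.713) → (112.861,127.433).

Shape 4 is a rectangle drawn with `<path>`. Its stroke #000000 means engrave at S353, F2989. After flipping Y the toolpath is (5.384,88.425) → (29.830,88.425) → (29.830,36.484) → (5.384,36.484) → (5.384,88.425), returning to the start.

Shape 5 is a circle drawn with `<circle>`. Its stroke #000000 means engrave at S353, F2989. After flipping Y the toolpath is (111.681,106.969) → (111.205,109.361) → (109.850,111.389) → (107.822,112.744) → (105.430,113.220) → (103.038,112.744) → (101.010,111.389) → (99.655,109.361) → (99.179,106.969) → (99.655,104.577) → (101.010,102.549) → (103.038,101.194) → (105.430,100.718) → (107.822,101.194) → (109.850,102.549) → (111.205,104.577) → (111.681,106.969), returning to the start.

Shape 6 is a closed polygon drawn with `<polygon>`. Its stroke #000000 means engrave at S353, F2989. After flipping Y the toolpath is (45.090,101.847) → (89.476,44.882) → (104.769,53.424) → (45.090,101.847), returning to the start.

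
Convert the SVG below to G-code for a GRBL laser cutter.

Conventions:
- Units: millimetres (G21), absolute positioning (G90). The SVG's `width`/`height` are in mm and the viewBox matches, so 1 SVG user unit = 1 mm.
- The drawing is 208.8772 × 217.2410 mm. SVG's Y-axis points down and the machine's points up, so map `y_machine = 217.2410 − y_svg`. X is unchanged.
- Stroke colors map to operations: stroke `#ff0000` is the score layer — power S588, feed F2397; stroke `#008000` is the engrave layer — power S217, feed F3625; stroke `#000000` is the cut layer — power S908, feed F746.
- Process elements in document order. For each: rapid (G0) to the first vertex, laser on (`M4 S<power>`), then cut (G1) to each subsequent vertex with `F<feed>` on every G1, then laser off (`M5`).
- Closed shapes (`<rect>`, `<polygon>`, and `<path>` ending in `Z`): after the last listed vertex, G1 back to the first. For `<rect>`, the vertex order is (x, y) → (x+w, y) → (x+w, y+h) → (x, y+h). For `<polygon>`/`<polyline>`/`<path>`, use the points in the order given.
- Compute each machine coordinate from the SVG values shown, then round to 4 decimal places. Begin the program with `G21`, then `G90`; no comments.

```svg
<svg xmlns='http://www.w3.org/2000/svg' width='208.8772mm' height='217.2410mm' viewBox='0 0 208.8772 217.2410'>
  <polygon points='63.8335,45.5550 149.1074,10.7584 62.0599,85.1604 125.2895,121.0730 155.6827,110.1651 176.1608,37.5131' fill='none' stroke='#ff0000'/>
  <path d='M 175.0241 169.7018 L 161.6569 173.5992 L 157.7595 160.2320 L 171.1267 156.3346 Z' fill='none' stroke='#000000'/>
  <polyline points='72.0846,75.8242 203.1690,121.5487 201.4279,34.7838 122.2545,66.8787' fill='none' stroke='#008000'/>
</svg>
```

G21
G90
G0 X63.8335 Y171.6860
M4 S588
G1 X149.1074 Y206.4826 F2397
G1 X62.0599 Y132.0806 F2397
G1 X125.2895 Y96.1680 F2397
G1 X155.6827 Y107.0759 F2397
G1 X176.1608 Y179.7279 F2397
G1 X63.8335 Y171.6860 F2397
M5
G0 X175.0241 Y47.5392
M4 S908
G1 X161.6569 Y43.6418 F746
G1 X157.7595 Y57.0090 F746
G1 X171.1267 Y60.9064 F746
G1 X175.0241 Y47.5392 F746
M5
G0 X72.0846 Y141.4168
M4 S217
G1 X203.1690 Y95.6923 F3625
G1 X201.4279 Y182.4572 F3625
G1 X122.2545 Y150.3623 F3625
M5

viewBox `0 0 208.8772 217.2410` with mm width/height → 1 unit = 1 mm. Flip: y_m = 217.2410 − y_svg.

**Shape 1** — `<polygon>` closed polygon, stroke `#ff0000` → score (S588, F2397). Machine vertices: (63.8335,171.6860) → (149.1074,206.4826) → (62.0599,132.0806) → (125.2895,96.1680) → (155.6827,107.0759) → (176.1608,179.7279) → (63.8335,171.6860). Closed: final G1 returns to the first vertex.

**Shape 2** — `<path>` regular polygon, stroke `#000000` → cut (S908, F746). Machine vertices: (175.0241,47.5392) → (161.6569,43.6418) → (157.7595,57.0090) → (171.1267,60.9064) → (175.0241,47.5392). Closed: final G1 returns to the first vertex.

**Shape 3** — `<polyline>` open polyline, stroke `#008000` → engrave (S217, F3625). Machine vertices: (72.0846,141.4168) → (203.1690,95.6923) → (201.4279,182.4572) → (122.2545,150.3623). Open path.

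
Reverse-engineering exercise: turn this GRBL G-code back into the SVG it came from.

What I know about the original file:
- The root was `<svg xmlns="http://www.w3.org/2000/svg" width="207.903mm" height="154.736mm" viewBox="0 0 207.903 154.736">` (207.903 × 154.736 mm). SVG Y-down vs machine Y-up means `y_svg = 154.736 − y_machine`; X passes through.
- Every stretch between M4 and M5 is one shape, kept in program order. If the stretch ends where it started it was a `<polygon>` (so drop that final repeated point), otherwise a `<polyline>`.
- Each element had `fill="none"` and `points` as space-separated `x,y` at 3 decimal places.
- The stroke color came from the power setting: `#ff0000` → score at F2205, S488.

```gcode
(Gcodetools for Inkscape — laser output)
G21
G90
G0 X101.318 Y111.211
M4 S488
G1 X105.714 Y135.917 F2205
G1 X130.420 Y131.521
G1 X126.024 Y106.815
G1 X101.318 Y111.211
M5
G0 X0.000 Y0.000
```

<svg xmlns="http://www.w3.org/2000/svg" width="207.903mm" height="154.736mm" viewBox="0 0 207.903 154.736">
  <polygon points="101.318,43.525 105.714,18.819 130.420,23.215 126.024,47.921" fill="none" stroke="#ff0000"/>
</svg>

Machine Y-up, SVG Y-down with viewBox height 154.736, so y_svg = 154.736 − y_machine; X carries over. Every run uses S488, so all elements get stroke `#ff0000` (score).

Run 1: The run returns to its start, so emit a `<polygon>` with points (Y-flipped): 101.318,43.525 105.714,18.819 130.420,23.215 126.024,47.921.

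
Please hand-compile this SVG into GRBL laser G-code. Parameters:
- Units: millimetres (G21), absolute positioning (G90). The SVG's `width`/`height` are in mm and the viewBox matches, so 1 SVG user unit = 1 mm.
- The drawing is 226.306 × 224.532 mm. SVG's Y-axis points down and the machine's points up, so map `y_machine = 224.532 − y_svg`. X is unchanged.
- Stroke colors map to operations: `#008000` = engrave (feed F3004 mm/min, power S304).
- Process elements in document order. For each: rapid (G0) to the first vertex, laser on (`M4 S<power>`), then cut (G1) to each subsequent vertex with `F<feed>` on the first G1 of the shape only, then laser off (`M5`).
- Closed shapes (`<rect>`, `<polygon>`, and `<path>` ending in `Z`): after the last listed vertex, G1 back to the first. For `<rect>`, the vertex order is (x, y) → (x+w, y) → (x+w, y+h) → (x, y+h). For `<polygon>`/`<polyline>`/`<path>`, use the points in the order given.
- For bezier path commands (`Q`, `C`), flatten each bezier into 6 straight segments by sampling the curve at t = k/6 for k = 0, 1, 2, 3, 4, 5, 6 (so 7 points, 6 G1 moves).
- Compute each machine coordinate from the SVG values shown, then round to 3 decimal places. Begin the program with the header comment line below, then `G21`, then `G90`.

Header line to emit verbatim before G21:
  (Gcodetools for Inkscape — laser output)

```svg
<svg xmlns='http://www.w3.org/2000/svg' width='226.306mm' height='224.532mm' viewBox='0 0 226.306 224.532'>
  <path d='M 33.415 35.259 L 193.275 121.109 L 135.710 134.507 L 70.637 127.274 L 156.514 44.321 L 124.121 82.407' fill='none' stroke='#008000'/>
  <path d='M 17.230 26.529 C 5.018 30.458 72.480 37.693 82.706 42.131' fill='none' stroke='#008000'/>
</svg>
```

(Gcodetools for Inkscape — laser output)
G21
G90
G0 X33.415 Y189.273
M4 S304
G1 X193.275 Y103.423 F3004
G1 X135.710 Y90.025
G1 X70.637 Y97.258
G1 X156.514 Y180.211
G1 X124.121 Y142.125
M5
G0 X17.230 Y198.003
M4 S304
G1 X17.130 Y195.791 F3004
G1 X26.505 Y193.198
G1 X41.554 Y190.393
G1 X58.472 Y187.545
G1 X73.457 Y184.825
G1 X82.706 Y182.401
M5

1 u = 1 mm; y_m = 224.532 − y.

[1] `<path>` open polyline, #008000→engrave S304 F3004: (33.415,189.273) → (193.275,103.423) → (135.710,90.025) → (70.637,97.258) → (156.514,180.211) → (124.121,142.125)

[2] `<path>` cubic bezier, #008000→engrave S304 F3004: (17.230,198.003) → (17.130,195.791) → (26.505,193.198) → (41.554,190.393) → (58.472,187.545) → (73.457,184.825) → (82.706,182.401)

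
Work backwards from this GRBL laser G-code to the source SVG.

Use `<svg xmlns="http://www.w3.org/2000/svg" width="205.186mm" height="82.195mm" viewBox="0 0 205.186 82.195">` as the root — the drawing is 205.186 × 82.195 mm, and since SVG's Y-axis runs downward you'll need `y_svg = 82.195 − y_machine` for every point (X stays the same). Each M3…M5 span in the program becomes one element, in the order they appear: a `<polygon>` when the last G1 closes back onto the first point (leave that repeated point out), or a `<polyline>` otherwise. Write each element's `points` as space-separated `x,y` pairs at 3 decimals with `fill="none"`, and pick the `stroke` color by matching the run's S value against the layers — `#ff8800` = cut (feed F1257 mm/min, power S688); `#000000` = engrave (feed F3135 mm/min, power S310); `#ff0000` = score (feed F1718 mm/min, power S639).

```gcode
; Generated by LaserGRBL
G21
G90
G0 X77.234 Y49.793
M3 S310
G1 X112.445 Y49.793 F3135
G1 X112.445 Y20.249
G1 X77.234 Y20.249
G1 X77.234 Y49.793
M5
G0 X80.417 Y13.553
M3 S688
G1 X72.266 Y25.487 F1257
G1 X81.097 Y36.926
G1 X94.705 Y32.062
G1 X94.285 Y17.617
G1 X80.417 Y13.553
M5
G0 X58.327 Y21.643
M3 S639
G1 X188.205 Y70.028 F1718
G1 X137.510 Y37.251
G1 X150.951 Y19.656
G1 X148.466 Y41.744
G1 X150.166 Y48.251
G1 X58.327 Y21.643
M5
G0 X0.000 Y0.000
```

y_svg = 82.195 − y_m.

[1] S310→`#000000` (engrave); closed run; points: 77.234,32.402 112.445,32.402 112.445,61.946 77.234,61.946

[2] S688→`#ff8800` (cut); closed run; points: 80.417,68.642 72.266,56.708 81.097,45.269 94.705,50.133 94.285,64.578

[3] S639→`#ff0000` (score); closed run; points: 58.327,60.552 188.205,12.167 137.510,44.944 150.951,62.539 148.466,40.451 150.166,33.944

<svg xmlns="http://www.w3.org/2000/svg" width="205.186mm" height="82.195mm" viewBox="0 0 205.186 82.195">
  <polygon points="77.234,32.402 112.445,32.402 112.445,61.946 77.234,61.946" fill="none" stroke="#000000"/>
  <polygon points="80.417,68.642 72.266,56.708 81.097,45.269 94.705,50.133 94.285,64.578" fill="none" stroke="#ff8800"/>
  <polygon points="58.327,60.552 188.205,12.167 137.510,44.944 150.951,62.539 148.466,40.451 150.166,33.944" fill="none" stroke="#ff0000"/>
</svg>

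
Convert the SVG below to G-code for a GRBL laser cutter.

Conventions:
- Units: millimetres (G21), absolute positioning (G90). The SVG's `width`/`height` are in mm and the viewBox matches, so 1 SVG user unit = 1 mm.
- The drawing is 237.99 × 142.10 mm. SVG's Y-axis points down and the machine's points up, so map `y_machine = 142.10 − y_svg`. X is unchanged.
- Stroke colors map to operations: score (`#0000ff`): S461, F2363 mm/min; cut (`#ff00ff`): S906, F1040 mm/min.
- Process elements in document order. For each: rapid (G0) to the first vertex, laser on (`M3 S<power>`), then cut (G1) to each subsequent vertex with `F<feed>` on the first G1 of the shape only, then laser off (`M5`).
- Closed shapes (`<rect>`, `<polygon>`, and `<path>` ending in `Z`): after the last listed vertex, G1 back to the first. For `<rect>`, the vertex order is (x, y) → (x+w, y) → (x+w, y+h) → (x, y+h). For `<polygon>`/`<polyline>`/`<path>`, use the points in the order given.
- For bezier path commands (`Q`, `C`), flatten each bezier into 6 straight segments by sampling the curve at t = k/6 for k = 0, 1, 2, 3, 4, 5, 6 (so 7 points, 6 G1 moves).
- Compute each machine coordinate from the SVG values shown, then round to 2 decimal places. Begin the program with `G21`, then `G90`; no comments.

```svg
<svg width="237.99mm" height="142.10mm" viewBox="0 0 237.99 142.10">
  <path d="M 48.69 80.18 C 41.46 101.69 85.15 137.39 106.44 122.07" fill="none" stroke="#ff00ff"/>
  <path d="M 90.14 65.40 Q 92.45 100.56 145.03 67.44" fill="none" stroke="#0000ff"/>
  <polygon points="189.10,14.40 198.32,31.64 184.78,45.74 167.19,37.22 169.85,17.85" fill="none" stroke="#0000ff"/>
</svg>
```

Since the viewBox matches the mm dimensions, user units are millimetres directly. The only transform is the Y-flip y_m = 142.10 − y_svg.

Shape 1 is a cubic bezier drawn with `<path>`. Its stroke #ff00ff means cut at S906, F1040. After flipping Y the toolpath is (48.69,61.92) → (48.98,50.28) → (55.72,38.10) → (66.87,27.16) → (80.40,19.30) → (94.27,16.32) → (106.44,20.03).

Shape 2 is a quadratic bezier drawn with `<path>`. Its stroke #0000ff means score at S461, F2363. After flipping Y the toolpath is (90.14,76.70) → (92.31,66.88) → (97.27,60.85) → (105.02,58.61) → (115.56,60.17) → (128.90,65.52) → (145.03,74.66).

Shape 3 is a regular polygon drawn with `<polygon>`. Its stroke #0000ff means score at S461, F2363. After flipping Y the toolpath is (189.10,127.70) → (198.32,110.46) → (184.78,96.36) → (167.19,104.88) → (169.85,124.25) → (189.10,127.70), returning to the start.

G21
G90
G0 X48.69 Y61.92
M3 S906
G1 X48.98 Y50.28 F1040
G1 X55.72 Y38.10
G1 X66.87 Y27.16
G1 X80.40 Y19.30
G1 X94.27 Y16.32
G1 X106.44 Y20.03
M5
G0 X90.14 Y76.70
M3 S461
G1 X92.31 Y66.88 F2363
G1 X97.27 Y60.85
G1 X105.02 Y58.61
G1 X115.56 Y60.17
G1 X128.90 Y65.52
G1 X145.03 Y74.66
M5
G0 X189.10 Y127.70
M3 S461
G1 X198.32 Y110.46 F2363
G1 X184.78 Y96.36
G1 X167.19 Y104.88
G1 X169.85 Y124.25
G1 X189.10 Y127.70
M5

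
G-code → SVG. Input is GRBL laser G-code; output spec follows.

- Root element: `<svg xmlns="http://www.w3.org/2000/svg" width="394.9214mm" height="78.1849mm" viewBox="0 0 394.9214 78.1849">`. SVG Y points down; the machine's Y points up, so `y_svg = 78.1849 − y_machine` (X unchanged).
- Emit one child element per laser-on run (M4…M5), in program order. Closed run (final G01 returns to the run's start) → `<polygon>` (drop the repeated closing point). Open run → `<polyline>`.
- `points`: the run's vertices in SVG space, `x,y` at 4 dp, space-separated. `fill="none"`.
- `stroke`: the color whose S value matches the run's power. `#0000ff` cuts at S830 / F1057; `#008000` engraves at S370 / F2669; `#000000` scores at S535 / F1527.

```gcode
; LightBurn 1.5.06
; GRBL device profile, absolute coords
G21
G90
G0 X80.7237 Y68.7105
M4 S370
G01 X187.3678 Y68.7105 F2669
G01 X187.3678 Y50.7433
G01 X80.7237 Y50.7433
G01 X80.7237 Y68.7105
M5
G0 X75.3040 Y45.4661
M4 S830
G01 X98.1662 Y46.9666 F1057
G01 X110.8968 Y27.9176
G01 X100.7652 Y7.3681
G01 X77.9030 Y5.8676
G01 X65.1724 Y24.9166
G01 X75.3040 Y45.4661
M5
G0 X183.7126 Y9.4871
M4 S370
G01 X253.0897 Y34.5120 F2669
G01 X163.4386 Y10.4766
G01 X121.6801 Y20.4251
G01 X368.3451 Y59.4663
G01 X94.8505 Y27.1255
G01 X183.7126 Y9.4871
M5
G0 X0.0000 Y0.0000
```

<svg xmlns="http://www.w3.org/2000/svg" width="394.9214mm" height="78.1849mm" viewBox="0 0 394.9214 78.1849">
  <polygon points="80.7237,9.4744 187.3678,9.4744 187.3678,27.4416 80.7237,27.4416" fill="none" stroke="#008000"/>
  <polygon points="75.3040,32.7188 98.1662,31.2183 110.8968,50.2673 100.7652,70.8168 77.9030,72.3173 65.1724,53.2683" fill="none" stroke="#0000ff"/>
  <polygon points="183.7126,68.6978 253.0897,43.6729 163.4386,67.7083 121.6801,57.7598 368.3451,18.7186 94.8505,51.0594" fill="none" stroke="#008000"/>
</svg>

Each laser-on run becomes one SVG element. Flip Y back into SVG space with y_svg = 78.1849 − y_machine.

Run 1: power S370 maps to stroke `#008000` (engrave). The run returns to its start, so emit a `<polygon>` with points (Y-flipped): 80.7237,9.4744 187.3678,9.4744 187.3678,27.4416 80.7237,27.4416.

Run 2: S830 ⇒ cut layer `#0000ff`. The run returns to its start, so emit a `<polygon>` with points (Y-flipped): 75.3040,32.7188 98.1662,31.2183 110.8968,50.2673 100.7652,70.8168 77.9030,72.3173 65.1724,53.2683.

Run 3: power S370 maps to stroke `#008000` (engrave). The run returns to its start, so emit a `<polygon>` with points (Y-flipped): 183.7126,68.6978 253.0897,43.6729 163.4386,67.7083 121.6801,57.7598 368.3451,18.7186 94.8505,51.0594.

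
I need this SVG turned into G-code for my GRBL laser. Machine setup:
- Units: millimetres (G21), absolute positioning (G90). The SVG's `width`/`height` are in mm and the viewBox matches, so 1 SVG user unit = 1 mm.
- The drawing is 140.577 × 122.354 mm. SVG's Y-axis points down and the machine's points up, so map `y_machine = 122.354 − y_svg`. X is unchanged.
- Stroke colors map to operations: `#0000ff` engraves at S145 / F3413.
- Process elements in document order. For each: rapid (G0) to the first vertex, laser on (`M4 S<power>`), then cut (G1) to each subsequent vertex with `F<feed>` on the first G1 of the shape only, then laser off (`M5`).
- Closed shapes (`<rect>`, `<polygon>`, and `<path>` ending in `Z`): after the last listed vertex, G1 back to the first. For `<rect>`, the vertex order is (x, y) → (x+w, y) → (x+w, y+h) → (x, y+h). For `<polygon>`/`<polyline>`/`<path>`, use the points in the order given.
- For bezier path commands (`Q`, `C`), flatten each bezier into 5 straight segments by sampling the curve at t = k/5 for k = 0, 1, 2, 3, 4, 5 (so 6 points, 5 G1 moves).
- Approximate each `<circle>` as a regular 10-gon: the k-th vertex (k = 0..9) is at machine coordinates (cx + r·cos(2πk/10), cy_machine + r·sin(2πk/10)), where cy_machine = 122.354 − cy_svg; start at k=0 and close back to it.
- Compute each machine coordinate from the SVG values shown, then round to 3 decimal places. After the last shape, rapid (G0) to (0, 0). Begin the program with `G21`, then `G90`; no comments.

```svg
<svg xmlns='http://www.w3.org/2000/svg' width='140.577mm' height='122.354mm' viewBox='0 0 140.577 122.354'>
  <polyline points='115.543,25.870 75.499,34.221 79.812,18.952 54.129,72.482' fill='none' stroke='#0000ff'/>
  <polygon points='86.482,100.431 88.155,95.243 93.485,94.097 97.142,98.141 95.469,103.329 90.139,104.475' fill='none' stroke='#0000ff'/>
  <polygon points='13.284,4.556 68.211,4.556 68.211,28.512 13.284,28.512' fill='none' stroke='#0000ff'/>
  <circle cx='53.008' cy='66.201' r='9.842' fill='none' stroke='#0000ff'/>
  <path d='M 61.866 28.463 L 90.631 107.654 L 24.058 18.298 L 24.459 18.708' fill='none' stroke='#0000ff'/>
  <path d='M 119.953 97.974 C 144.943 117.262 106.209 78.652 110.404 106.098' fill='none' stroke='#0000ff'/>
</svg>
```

G21
G90
G0 X115.543 Y96.484
M4 S145
G1 X75.499 Y88.133 F3413
G1 X79.812 Y103.402
G1 X54.129 Y49.872
M5
G0 X86.482 Y21.923
M4 S145
G1 X88.155 Y27.111 F3413
G1 X93.485 Y28.257
G1 X97.142 Y24.213
G1 X95.469 Y19.025
G1 X90.139 Y17.879
G1 X86.482 Y21.923
M5
G0 X13.284 Y117.798
M4 S145
G1 X68.211 Y117.798 F3413
G1 X68.211 Y93.842
G1 X13.284 Y93.842
G1 X13.284 Y117.798
M5
G0 X62.850 Y56.153
M4 S145
G1 X60.970 Y61.938 F3413
G1 X56.049 Y65.513
G1 X49.967 Y65.513
G1 X45.046 Y61.938
G1 X43.166 Y56.153
G1 X45.046 Y50.368
G1 X49.967 Y46.793
G1 X56.049 Y46.793
G1 X60.970 Y50.368
G1 X62.850 Y56.153
M5
G0 X61.866 Y93.891
M4 S145
G1 X90.631 Y14.700 F3413
G1 X24.058 Y104.056
G1 X24.459 Y103.646
M5
G0 X119.953 Y24.380
M4 S145
G1 X128.153 Y18.763 F3413
G1 X126.179 Y21.092
G1 X119.150 Y25.417
G1 X112.185 Y25.789
G1 X110.404 Y16.256
M5
G0 X0.000 Y0.000

viewBox `0 0 140.577 122.354` with mm width/height → 1 unit = 1 mm. Flip: y_m = 122.354 − y_svg.

**Shape 1** — `<polyline>` open polyline, stroke `#0000ff` → engrave (S145, F3413). Machine vertices: (115.543,96.484) → (75.499,88.133) → (79.812,103.402) → (54.129,49.872). Open path.

**Shape 2** — `<polygon>` regular polygon, stroke `#0000ff` → engrave (S145, F3413). Machine vertices: (86.482,21.923) → (88.155,27.111) → (93.485,28.257) → (97.142,24.213) → (95.469,19.025) → (90.139,17.879) → (86.482,21.923). Closed: final G1 returns to the first vertex.

**Shape 3** — `<polygon>` rectangle, stroke `#0000ff` → engrave (S145, F3413). Machine vertices: (13.284,117.798) → (68.211,117.798) → (68.211,93.842) → (13.284,93.842) → (13.284,117.798). Closed: final G1 returns to the first vertex.

**Shape 4** — `<circle>` circle, stroke `#0000ff` → engrave (S145, F3413). Machine vertices: (62.850,56.153) → (60.970,61.938) → (56.049,65.513) → (49.967,65.513) → (45.046,61.938) → (43.166,56.153) → (45.046,50.368) → (49.967,46.793) → (56.049,46.793) → (60.970,50.368) → (62.850,56.153). Closed: final G1 returns to the first vertex.

**Shape 5** — `<path>` open polyline, stroke `#0000ff` → engrave (S145, F3413). Machine vertices: (61.866,93.891) → (90.631,14.700) → (24.058,104.056) → (24.459,103.646). Open path.

**Shape 6** — `<path>` cubic bezier, stroke `#0000ff` → engrave (S145, F3413). Control points (SVG): P0=(119.953,97.974), P1=(144.943,117.262), P2=(106.209,78.652), P3=(110.404,106.098); sampled at t=k/5. Machine vertices: (119.953,24.380) → (128.153,18.763) → (126.179,21.092) → (119.150,25.417) → (112.185,25.789) → (110.404,16.256). Open path.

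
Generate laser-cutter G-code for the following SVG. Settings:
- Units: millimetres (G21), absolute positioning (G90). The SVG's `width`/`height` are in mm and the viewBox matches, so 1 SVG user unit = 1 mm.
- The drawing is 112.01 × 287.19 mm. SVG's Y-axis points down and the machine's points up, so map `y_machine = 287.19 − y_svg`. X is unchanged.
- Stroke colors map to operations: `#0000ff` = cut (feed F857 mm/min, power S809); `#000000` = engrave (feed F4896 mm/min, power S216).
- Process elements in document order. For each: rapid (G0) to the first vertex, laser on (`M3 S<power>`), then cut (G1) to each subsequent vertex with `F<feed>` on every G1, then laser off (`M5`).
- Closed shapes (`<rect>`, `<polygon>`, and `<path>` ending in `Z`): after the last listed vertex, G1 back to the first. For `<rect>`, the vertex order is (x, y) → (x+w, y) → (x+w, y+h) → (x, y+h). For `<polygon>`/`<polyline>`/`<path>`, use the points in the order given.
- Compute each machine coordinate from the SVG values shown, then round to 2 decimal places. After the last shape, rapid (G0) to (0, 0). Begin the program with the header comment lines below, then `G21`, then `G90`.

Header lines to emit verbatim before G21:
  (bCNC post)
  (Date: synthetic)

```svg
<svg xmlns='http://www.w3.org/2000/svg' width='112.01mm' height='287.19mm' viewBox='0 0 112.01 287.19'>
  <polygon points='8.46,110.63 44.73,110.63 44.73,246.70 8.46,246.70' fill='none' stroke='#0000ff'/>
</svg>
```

(bCNC post)
(Date: synthetic)
G21
G90
G0 X8.46 Y176.56
M3 S809
G1 X44.73 Y176.56 F857
G1 X44.73 Y40.49 F857
G1 X8.46 Y40.49 F857
G1 X8.46 Y176.56 F857
M5
G0 X0.00 Y0.00

1 u = 1 mm; y_m = 287.19 − y.

[1] `<polygon>` rectangle, #0000ff→cut S809 F857: (8.46,176.56) → (44.73,176.56) → (44.73,40.49) → (8.46,40.49) → (8.46,176.56) (closed)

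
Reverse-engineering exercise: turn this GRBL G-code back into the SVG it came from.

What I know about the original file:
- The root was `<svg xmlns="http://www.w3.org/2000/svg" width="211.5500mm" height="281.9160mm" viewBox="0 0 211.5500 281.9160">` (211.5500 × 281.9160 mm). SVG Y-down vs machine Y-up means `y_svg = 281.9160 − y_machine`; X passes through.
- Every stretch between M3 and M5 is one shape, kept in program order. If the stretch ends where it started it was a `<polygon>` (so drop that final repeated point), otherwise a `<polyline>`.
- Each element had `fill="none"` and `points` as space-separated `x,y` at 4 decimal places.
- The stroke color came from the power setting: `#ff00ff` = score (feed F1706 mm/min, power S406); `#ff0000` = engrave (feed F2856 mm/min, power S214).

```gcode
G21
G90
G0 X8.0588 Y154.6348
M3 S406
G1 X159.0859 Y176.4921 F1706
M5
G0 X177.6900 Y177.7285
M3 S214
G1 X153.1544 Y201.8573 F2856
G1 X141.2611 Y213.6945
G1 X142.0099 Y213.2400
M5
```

y_svg = 281.9160 − y_m.

[1] S406→`#ff00ff` (score); open run; points: 8.0588,127.2812 159.0859,105.4239

[2] S214→`#ff0000` (engrave); open run; points: 177.6900,104.1875 153.1544,80.0587 141.2611,68.2215 142.0099,68.6760

<svg xmlns="http://www.w3.org/2000/svg" width="211.5500mm" height="281.9160mm" viewBox="0 0 211.5500 281.9160">
  <polyline points="8.0588,127.2812 159.0859,105.4239" fill="none" stroke="#ff00ff"/>
  <polyline points="177.6900,104.1875 153.1544,80.0587 141.2611,68.2215 142.0099,68.6760" fill="none" stroke="#ff0000"/>
</svg>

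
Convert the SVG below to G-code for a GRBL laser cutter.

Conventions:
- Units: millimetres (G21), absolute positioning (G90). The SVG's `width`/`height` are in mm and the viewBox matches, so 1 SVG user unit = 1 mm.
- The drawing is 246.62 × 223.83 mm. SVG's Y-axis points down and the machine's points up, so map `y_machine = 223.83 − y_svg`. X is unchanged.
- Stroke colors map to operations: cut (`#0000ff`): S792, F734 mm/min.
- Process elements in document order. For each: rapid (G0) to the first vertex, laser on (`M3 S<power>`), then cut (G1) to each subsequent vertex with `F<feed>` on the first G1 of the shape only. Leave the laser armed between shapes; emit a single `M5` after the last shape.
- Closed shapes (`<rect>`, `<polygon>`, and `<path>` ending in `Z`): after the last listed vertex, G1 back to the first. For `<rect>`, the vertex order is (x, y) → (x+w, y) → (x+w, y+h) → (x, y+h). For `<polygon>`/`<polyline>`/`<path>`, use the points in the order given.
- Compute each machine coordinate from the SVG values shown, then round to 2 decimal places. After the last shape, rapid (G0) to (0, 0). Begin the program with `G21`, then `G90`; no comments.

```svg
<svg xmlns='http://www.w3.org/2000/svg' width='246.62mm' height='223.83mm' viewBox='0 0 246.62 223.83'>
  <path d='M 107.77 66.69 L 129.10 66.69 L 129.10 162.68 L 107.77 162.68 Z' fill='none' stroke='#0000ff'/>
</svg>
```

1 u = 1 mm; y_m = 223.83 − y.

[1] `<path>` rectangle, #0000ff→cut S792 F734: (107.77,157.14) → (129.10,157.14) → (129.10,61.15) → (107.77,61.15) → (107.77,157.14) (closed)

G21
G90
G0 X107.77 Y157.14
M3 S792
G1 X129.10 Y157.14 F734
G1 X129.10 Y61.15
G1 X107.77 Y61.15
G1 X107.77 Y157.14
M5
G0 X0.00 Y0.00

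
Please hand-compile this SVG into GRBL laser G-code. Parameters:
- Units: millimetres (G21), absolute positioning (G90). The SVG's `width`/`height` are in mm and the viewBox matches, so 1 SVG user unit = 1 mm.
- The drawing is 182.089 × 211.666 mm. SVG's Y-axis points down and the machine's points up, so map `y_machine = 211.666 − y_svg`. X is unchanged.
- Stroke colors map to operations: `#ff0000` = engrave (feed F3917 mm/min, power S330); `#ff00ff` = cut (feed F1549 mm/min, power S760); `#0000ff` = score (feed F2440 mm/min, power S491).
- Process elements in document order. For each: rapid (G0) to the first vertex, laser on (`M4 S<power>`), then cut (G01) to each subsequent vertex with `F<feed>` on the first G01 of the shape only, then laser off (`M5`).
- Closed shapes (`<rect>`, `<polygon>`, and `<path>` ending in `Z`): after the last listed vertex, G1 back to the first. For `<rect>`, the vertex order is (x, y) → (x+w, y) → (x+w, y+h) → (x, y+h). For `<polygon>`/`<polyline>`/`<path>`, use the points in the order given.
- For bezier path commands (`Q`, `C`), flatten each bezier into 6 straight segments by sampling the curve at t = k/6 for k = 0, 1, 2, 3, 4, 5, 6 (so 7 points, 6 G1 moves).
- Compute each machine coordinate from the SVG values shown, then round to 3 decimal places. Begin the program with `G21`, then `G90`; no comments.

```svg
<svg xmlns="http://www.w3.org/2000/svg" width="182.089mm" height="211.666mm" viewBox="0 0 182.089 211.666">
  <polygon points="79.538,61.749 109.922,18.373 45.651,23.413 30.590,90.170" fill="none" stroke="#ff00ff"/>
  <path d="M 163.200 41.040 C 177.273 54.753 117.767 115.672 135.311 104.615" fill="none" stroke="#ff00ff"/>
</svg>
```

G21
G90
G0 X79.538 Y149.917
M4 S760
G01 X109.922 Y193.293 F1549
G01 X45.651 Y188.253
G01 X30.590 Y121.496
G01 X79.538 Y149.917
M5
G0 X163.200 Y170.626
M4 S760
G01 X164.802 Y160.387 F1549
G01 X158.326 Y145.592
G01 X147.954 Y129.550
G01 X137.871 Y115.572
G01 X132.262 Y106.969
G01 X135.311 Y107.051
M5

viewBox `0 0 182.089 211.666` with mm width/height → 1 unit = 1 mm. Flip: y_m = 211.666 − y_svg.

**Shape 1** — `<polygon>` closed polygon, stroke `#ff00ff` → cut (S760, F1549). Machine vertices: (79.538,149.917) → (109.922,193.293) → (45.651,188.253) → (30.590,121.496) → (79.538,149.917). Closed: final G1 returns to the first vertex.

**Shape 2** — `<path>` cubic bezier, stroke `#ff00ff` → cut (S760, F1549). Control points (SVG): P0=(163.200,41.040), P1=(177.273,54.753), P2=(117.767,115.672), P3=(135.311,104.615); sampled at t=k/6. Machine vertices: (163.200,170.626) → (164.802,160.387) → (158.326,145.592) → (147.954,129.550) → (137.871,115.572) → (132.262,106.969) → (135.311,107.051). Open path.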